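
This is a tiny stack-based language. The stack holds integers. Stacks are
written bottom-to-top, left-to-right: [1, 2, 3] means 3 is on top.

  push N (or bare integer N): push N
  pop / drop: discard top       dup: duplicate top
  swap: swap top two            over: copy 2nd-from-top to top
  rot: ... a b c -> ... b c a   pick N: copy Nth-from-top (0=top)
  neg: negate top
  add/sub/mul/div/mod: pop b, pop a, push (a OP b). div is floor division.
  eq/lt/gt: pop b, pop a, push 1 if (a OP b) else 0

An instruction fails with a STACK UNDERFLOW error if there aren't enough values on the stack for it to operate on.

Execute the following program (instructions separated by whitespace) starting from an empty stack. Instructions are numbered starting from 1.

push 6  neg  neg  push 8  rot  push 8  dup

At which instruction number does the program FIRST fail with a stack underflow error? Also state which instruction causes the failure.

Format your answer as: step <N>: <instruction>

Step 1 ('push 6'): stack = [6], depth = 1
Step 2 ('neg'): stack = [-6], depth = 1
Step 3 ('neg'): stack = [6], depth = 1
Step 4 ('push 8'): stack = [6, 8], depth = 2
Step 5 ('rot'): needs 3 value(s) but depth is 2 — STACK UNDERFLOW

Answer: step 5: rot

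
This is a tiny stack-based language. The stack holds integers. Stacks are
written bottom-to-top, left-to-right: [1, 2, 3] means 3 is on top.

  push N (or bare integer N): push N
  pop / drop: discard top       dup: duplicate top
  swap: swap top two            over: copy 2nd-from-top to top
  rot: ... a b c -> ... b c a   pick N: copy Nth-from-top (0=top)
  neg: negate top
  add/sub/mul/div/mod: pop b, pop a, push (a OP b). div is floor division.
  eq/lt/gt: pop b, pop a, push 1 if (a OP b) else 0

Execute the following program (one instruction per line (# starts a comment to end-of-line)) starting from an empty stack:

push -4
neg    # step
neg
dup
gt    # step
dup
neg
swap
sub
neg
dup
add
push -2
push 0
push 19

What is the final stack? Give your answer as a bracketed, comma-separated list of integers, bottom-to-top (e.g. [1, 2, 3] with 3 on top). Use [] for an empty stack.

After 'push -4': [-4]
After 'neg': [4]
After 'neg': [-4]
After 'dup': [-4, -4]
After 'gt': [0]
After 'dup': [0, 0]
After 'neg': [0, 0]
After 'swap': [0, 0]
After 'sub': [0]
After 'neg': [0]
After 'dup': [0, 0]
After 'add': [0]
After 'push -2': [0, -2]
After 'push 0': [0, -2, 0]
After 'push 19': [0, -2, 0, 19]

Answer: [0, -2, 0, 19]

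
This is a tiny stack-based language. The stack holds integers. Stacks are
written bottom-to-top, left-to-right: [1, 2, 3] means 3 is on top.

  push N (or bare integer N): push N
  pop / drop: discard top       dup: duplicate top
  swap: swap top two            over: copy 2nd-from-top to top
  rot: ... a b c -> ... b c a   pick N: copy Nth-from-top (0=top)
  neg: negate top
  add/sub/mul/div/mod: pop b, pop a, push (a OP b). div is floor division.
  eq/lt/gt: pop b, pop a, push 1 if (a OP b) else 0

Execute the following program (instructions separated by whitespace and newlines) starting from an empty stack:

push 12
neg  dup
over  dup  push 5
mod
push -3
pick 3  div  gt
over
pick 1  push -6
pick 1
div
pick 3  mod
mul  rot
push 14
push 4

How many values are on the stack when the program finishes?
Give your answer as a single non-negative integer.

After 'push 12': stack = [12] (depth 1)
After 'neg': stack = [-12] (depth 1)
After 'dup': stack = [-12, -12] (depth 2)
After 'over': stack = [-12, -12, -12] (depth 3)
After 'dup': stack = [-12, -12, -12, -12] (depth 4)
After 'push 5': stack = [-12, -12, -12, -12, 5] (depth 5)
After 'mod': stack = [-12, -12, -12, 3] (depth 4)
After 'push -3': stack = [-12, -12, -12, 3, -3] (depth 5)
After 'pick 3': stack = [-12, -12, -12, 3, -3, -12] (depth 6)
After 'div': stack = [-12, -12, -12, 3, 0] (depth 5)
  ...
After 'pick 1': stack = [-12, -12, -12, 1, -12, 1] (depth 6)
After 'push -6': stack = [-12, -12, -12, 1, -12, 1, -6] (depth 7)
After 'pick 1': stack = [-12, -12, -12, 1, -12, 1, -6, 1] (depth 8)
After 'div': stack = [-12, -12, -12, 1, -12, 1, -6] (depth 7)
After 'pick 3': stack = [-12, -12, -12, 1, -12, 1, -6, 1] (depth 8)
After 'mod': stack = [-12, -12, -12, 1, -12, 1, 0] (depth 7)
After 'mul': stack = [-12, -12, -12, 1, -12, 0] (depth 6)
After 'rot': stack = [-12, -12, -12, -12, 0, 1] (depth 6)
After 'push 14': stack = [-12, -12, -12, -12, 0, 1, 14] (depth 7)
After 'push 4': stack = [-12, -12, -12, -12, 0, 1, 14, 4] (depth 8)

Answer: 8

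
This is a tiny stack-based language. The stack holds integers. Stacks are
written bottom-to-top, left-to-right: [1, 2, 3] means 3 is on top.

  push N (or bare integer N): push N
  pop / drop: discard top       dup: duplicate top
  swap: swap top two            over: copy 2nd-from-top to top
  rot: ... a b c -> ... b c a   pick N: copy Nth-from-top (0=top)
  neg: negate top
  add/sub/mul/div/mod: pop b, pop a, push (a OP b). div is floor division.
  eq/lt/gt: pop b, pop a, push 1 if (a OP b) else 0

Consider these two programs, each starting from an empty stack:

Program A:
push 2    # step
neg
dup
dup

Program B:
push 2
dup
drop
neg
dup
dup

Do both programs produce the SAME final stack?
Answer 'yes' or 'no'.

Program A trace:
  After 'push 2': [2]
  After 'neg': [-2]
  After 'dup': [-2, -2]
  After 'dup': [-2, -2, -2]
Program A final stack: [-2, -2, -2]

Program B trace:
  After 'push 2': [2]
  After 'dup': [2, 2]
  After 'drop': [2]
  After 'neg': [-2]
  After 'dup': [-2, -2]
  After 'dup': [-2, -2, -2]
Program B final stack: [-2, -2, -2]
Same: yes

Answer: yes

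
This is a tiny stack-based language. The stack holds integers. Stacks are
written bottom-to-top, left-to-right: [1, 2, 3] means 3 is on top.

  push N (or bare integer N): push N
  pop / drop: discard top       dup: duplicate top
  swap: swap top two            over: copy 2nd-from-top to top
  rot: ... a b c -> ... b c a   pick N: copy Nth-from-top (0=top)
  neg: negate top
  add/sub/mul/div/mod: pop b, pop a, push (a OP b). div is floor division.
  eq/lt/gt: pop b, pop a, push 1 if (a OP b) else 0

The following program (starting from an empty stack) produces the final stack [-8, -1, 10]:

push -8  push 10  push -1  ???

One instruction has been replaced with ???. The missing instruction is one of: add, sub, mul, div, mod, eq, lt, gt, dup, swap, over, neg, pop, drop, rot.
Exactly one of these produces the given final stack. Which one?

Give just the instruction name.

Answer: swap

Derivation:
Stack before ???: [-8, 10, -1]
Stack after ???:  [-8, -1, 10]
The instruction that transforms [-8, 10, -1] -> [-8, -1, 10] is: swap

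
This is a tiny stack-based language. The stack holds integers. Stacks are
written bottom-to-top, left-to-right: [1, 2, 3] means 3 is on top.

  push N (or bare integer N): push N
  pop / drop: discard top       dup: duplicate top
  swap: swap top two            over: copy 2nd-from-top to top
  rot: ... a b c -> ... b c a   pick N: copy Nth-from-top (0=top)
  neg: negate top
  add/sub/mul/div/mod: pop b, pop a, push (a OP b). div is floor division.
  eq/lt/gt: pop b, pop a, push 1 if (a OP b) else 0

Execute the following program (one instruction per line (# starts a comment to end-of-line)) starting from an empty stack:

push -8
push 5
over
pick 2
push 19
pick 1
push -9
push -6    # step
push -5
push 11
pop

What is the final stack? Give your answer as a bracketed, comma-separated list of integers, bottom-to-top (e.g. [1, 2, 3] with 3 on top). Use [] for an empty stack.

Answer: [-8, 5, -8, -8, 19, -8, -9, -6, -5]

Derivation:
After 'push -8': [-8]
After 'push 5': [-8, 5]
After 'over': [-8, 5, -8]
After 'pick 2': [-8, 5, -8, -8]
After 'push 19': [-8, 5, -8, -8, 19]
After 'pick 1': [-8, 5, -8, -8, 19, -8]
After 'push -9': [-8, 5, -8, -8, 19, -8, -9]
After 'push -6': [-8, 5, -8, -8, 19, -8, -9, -6]
After 'push -5': [-8, 5, -8, -8, 19, -8, -9, -6, -5]
After 'push 11': [-8, 5, -8, -8, 19, -8, -9, -6, -5, 11]
After 'pop': [-8, 5, -8, -8, 19, -8, -9, -6, -5]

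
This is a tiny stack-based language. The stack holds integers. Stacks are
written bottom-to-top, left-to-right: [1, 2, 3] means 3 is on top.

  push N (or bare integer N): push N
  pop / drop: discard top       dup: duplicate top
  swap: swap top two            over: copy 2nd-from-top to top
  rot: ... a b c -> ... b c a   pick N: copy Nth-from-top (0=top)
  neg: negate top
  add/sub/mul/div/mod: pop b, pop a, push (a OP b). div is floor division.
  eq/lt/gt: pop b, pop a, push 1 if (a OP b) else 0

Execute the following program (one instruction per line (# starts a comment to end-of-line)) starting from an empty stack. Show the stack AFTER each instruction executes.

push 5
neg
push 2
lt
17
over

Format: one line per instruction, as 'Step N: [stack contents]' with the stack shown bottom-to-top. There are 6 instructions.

Step 1: [5]
Step 2: [-5]
Step 3: [-5, 2]
Step 4: [1]
Step 5: [1, 17]
Step 6: [1, 17, 1]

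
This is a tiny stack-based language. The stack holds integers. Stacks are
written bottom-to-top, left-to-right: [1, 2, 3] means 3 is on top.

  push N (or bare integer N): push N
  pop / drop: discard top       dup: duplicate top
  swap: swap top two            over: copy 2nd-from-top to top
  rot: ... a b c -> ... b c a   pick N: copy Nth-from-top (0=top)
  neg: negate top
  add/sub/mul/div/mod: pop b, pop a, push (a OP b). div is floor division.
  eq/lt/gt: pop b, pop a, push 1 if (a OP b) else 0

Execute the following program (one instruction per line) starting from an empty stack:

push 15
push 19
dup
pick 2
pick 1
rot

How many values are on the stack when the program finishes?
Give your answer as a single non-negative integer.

After 'push 15': stack = [15] (depth 1)
After 'push 19': stack = [15, 19] (depth 2)
After 'dup': stack = [15, 19, 19] (depth 3)
After 'pick 2': stack = [15, 19, 19, 15] (depth 4)
After 'pick 1': stack = [15, 19, 19, 15, 19] (depth 5)
After 'rot': stack = [15, 19, 15, 19, 19] (depth 5)

Answer: 5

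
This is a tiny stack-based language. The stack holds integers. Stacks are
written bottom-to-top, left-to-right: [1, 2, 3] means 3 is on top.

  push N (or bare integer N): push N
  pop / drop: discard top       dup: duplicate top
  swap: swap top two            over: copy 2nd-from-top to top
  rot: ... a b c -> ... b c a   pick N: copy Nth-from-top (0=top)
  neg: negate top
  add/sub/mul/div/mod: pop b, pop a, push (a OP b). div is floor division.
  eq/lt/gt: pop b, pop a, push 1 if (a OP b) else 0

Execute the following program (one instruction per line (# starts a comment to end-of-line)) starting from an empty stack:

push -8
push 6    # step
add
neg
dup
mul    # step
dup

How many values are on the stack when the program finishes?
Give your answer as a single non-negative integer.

After 'push -8': stack = [-8] (depth 1)
After 'push 6': stack = [-8, 6] (depth 2)
After 'add': stack = [-2] (depth 1)
After 'neg': stack = [2] (depth 1)
After 'dup': stack = [2, 2] (depth 2)
After 'mul': stack = [4] (depth 1)
After 'dup': stack = [4, 4] (depth 2)

Answer: 2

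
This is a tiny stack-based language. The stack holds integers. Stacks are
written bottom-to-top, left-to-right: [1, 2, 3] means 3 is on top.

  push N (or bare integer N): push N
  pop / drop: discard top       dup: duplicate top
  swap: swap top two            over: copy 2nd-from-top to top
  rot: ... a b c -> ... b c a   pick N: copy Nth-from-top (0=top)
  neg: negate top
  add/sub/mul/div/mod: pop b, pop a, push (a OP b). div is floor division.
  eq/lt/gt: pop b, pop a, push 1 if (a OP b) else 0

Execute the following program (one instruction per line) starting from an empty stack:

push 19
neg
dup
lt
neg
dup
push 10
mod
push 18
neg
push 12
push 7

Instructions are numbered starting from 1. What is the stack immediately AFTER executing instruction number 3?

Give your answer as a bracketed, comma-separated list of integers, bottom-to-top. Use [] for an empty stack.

Answer: [-19, -19]

Derivation:
Step 1 ('push 19'): [19]
Step 2 ('neg'): [-19]
Step 3 ('dup'): [-19, -19]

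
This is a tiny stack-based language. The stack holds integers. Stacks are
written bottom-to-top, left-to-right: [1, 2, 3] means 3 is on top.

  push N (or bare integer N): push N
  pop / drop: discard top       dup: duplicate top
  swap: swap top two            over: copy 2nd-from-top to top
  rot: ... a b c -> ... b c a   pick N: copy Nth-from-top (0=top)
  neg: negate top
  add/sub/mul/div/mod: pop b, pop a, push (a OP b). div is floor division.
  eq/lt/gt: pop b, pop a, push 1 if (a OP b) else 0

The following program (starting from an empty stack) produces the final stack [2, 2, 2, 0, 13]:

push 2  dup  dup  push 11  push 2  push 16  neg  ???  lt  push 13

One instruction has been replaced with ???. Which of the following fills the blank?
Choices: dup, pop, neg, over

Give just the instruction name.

Stack before ???: [2, 2, 2, 11, 2, -16]
Stack after ???:  [2, 2, 2, 11, 2]
Checking each choice:
  dup: produces [2, 2, 2, 11, 2, 0, 13]
  pop: MATCH
  neg: produces [2, 2, 2, 11, 1, 13]
  over: produces [2, 2, 2, 11, 2, 1, 13]


Answer: pop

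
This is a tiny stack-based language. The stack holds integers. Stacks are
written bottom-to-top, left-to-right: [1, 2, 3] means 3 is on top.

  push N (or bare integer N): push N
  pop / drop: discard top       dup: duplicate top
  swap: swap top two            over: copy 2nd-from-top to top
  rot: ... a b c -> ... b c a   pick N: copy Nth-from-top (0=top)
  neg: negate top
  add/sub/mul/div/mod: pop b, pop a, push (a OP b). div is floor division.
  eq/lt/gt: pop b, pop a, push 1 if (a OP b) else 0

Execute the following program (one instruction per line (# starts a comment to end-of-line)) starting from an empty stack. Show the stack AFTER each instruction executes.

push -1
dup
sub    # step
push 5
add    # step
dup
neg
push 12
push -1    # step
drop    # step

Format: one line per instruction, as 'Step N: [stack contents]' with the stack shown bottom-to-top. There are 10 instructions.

Step 1: [-1]
Step 2: [-1, -1]
Step 3: [0]
Step 4: [0, 5]
Step 5: [5]
Step 6: [5, 5]
Step 7: [5, -5]
Step 8: [5, -5, 12]
Step 9: [5, -5, 12, -1]
Step 10: [5, -5, 12]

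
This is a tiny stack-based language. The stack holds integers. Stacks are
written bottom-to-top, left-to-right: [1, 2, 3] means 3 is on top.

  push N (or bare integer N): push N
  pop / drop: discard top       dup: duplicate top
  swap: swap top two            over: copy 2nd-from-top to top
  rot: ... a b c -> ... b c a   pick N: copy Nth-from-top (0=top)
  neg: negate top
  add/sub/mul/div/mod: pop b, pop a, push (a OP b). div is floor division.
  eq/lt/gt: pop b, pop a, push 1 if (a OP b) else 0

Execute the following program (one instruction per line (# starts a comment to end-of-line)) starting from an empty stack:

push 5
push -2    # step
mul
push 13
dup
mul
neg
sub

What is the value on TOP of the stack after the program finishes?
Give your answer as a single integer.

Answer: 159

Derivation:
After 'push 5': [5]
After 'push -2': [5, -2]
After 'mul': [-10]
After 'push 13': [-10, 13]
After 'dup': [-10, 13, 13]
After 'mul': [-10, 169]
After 'neg': [-10, -169]
After 'sub': [159]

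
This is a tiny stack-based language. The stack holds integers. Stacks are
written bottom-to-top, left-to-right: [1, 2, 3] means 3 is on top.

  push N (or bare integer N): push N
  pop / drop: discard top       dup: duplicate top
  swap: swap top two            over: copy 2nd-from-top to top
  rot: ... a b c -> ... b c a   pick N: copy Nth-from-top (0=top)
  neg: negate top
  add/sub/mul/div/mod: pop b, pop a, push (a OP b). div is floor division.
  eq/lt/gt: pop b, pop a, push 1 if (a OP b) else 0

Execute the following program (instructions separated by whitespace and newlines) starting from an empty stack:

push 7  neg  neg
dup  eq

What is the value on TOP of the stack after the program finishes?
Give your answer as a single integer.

After 'push 7': [7]
After 'neg': [-7]
After 'neg': [7]
After 'dup': [7, 7]
After 'eq': [1]

Answer: 1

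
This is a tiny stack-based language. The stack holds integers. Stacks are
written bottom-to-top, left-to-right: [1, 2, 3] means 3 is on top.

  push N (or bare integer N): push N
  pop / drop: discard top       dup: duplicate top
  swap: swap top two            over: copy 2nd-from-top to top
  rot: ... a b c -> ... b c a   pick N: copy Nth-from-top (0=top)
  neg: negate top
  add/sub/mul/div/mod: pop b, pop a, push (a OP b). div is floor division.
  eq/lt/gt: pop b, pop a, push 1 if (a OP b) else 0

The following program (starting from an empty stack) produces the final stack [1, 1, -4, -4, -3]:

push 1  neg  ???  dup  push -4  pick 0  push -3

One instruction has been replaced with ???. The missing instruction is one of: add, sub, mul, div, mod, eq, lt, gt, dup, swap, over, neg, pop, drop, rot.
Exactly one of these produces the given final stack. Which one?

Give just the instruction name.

Answer: neg

Derivation:
Stack before ???: [-1]
Stack after ???:  [1]
The instruction that transforms [-1] -> [1] is: neg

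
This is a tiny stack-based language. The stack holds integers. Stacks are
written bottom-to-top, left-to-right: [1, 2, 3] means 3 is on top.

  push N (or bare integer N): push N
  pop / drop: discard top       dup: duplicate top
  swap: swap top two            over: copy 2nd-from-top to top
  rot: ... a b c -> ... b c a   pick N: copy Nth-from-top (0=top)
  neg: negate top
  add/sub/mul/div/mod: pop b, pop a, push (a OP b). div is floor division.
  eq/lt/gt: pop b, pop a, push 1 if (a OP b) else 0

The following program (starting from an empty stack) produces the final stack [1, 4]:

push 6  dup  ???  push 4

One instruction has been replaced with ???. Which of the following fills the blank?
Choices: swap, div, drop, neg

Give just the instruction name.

Answer: div

Derivation:
Stack before ???: [6, 6]
Stack after ???:  [1]
Checking each choice:
  swap: produces [6, 6, 4]
  div: MATCH
  drop: produces [6, 4]
  neg: produces [6, -6, 4]


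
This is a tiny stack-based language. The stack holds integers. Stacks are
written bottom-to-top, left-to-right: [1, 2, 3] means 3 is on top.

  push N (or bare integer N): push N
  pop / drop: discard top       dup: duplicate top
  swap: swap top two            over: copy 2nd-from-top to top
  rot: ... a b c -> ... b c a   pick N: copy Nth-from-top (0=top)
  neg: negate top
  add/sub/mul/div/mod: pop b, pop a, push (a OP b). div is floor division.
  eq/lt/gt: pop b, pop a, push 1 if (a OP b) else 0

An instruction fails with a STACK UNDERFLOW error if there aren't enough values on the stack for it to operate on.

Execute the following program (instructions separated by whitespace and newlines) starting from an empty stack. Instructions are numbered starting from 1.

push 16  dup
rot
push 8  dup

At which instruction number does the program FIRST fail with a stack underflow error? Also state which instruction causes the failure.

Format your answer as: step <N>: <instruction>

Step 1 ('push 16'): stack = [16], depth = 1
Step 2 ('dup'): stack = [16, 16], depth = 2
Step 3 ('rot'): needs 3 value(s) but depth is 2 — STACK UNDERFLOW

Answer: step 3: rot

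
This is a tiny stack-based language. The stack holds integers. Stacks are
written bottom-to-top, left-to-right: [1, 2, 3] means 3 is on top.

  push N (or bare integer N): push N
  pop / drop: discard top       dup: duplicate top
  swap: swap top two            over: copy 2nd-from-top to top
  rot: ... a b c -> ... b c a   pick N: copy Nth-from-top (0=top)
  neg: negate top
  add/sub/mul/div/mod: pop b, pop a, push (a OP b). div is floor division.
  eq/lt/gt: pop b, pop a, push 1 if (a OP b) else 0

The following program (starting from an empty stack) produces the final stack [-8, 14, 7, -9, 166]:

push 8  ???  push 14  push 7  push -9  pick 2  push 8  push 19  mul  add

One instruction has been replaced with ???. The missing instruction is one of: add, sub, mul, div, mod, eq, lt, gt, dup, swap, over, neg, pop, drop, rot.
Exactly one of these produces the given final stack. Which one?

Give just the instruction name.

Stack before ???: [8]
Stack after ???:  [-8]
The instruction that transforms [8] -> [-8] is: neg

Answer: neg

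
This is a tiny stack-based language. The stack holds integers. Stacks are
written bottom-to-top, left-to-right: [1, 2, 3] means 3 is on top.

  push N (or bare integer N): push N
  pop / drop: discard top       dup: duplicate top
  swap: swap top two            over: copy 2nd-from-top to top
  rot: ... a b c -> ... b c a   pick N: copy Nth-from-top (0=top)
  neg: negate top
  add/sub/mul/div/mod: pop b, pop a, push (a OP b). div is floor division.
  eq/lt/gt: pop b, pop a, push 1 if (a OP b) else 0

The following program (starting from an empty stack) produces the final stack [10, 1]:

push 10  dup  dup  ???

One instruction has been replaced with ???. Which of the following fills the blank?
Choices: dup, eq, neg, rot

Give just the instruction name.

Answer: eq

Derivation:
Stack before ???: [10, 10, 10]
Stack after ???:  [10, 1]
Checking each choice:
  dup: produces [10, 10, 10, 10]
  eq: MATCH
  neg: produces [10, 10, -10]
  rot: produces [10, 10, 10]


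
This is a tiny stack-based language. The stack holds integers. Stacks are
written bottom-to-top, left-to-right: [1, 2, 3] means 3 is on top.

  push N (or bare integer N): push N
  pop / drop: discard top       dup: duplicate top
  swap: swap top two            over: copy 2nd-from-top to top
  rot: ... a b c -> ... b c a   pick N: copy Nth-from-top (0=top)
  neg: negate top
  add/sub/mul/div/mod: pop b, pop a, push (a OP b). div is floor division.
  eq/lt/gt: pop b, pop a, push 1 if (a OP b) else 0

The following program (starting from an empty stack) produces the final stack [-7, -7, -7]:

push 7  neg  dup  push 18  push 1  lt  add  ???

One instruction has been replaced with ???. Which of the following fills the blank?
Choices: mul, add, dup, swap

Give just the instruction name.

Stack before ???: [-7, -7]
Stack after ???:  [-7, -7, -7]
Checking each choice:
  mul: produces [49]
  add: produces [-14]
  dup: MATCH
  swap: produces [-7, -7]


Answer: dup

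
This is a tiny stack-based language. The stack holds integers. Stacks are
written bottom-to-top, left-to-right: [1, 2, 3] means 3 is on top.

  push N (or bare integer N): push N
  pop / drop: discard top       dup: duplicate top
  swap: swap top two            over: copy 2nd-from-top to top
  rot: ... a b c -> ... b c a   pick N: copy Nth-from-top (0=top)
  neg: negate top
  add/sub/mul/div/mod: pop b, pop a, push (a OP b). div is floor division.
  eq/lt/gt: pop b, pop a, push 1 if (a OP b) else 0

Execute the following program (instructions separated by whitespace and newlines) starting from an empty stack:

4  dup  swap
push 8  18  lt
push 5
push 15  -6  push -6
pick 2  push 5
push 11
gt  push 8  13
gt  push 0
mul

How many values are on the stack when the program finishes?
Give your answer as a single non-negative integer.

After 'push 4': stack = [4] (depth 1)
After 'dup': stack = [4, 4] (depth 2)
After 'swap': stack = [4, 4] (depth 2)
After 'push 8': stack = [4, 4, 8] (depth 3)
After 'push 18': stack = [4, 4, 8, 18] (depth 4)
After 'lt': stack = [4, 4, 1] (depth 3)
After 'push 5': stack = [4, 4, 1, 5] (depth 4)
After 'push 15': stack = [4, 4, 1, 5, 15] (depth 5)
After 'push -6': stack = [4, 4, 1, 5, 15, -6] (depth 6)
After 'push -6': stack = [4, 4, 1, 5, 15, -6, -6] (depth 7)
After 'pick 2': stack = [4, 4, 1, 5, 15, -6, -6, 15] (depth 8)
After 'push 5': stack = [4, 4, 1, 5, 15, -6, -6, 15, 5] (depth 9)
After 'push 11': stack = [4, 4, 1, 5, 15, -6, -6, 15, 5, 11] (depth 10)
After 'gt': stack = [4, 4, 1, 5, 15, -6, -6, 15, 0] (depth 9)
After 'push 8': stack = [4, 4, 1, 5, 15, -6, -6, 15, 0, 8] (depth 10)
After 'push 13': stack = [4, 4, 1, 5, 15, -6, -6, 15, 0, 8, 13] (depth 11)
After 'gt': stack = [4, 4, 1, 5, 15, -6, -6, 15, 0, 0] (depth 10)
After 'push 0': stack = [4, 4, 1, 5, 15, -6, -6, 15, 0, 0, 0] (depth 11)
After 'mul': stack = [4, 4, 1, 5, 15, -6, -6, 15, 0, 0] (depth 10)

Answer: 10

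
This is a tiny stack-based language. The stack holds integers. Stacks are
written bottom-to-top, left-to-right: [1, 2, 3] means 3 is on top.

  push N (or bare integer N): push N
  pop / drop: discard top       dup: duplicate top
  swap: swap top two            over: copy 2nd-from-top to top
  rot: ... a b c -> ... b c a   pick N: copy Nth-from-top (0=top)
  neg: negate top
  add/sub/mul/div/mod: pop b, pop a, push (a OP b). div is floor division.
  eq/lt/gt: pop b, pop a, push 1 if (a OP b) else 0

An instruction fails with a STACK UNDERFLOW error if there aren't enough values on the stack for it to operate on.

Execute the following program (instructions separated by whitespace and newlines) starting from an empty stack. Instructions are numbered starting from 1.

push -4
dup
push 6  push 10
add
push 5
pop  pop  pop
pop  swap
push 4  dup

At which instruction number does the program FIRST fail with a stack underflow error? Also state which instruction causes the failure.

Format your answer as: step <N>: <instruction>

Step 1 ('push -4'): stack = [-4], depth = 1
Step 2 ('dup'): stack = [-4, -4], depth = 2
Step 3 ('push 6'): stack = [-4, -4, 6], depth = 3
Step 4 ('push 10'): stack = [-4, -4, 6, 10], depth = 4
Step 5 ('add'): stack = [-4, -4, 16], depth = 3
Step 6 ('push 5'): stack = [-4, -4, 16, 5], depth = 4
Step 7 ('pop'): stack = [-4, -4, 16], depth = 3
Step 8 ('pop'): stack = [-4, -4], depth = 2
Step 9 ('pop'): stack = [-4], depth = 1
Step 10 ('pop'): stack = [], depth = 0
Step 11 ('swap'): needs 2 value(s) but depth is 0 — STACK UNDERFLOW

Answer: step 11: swap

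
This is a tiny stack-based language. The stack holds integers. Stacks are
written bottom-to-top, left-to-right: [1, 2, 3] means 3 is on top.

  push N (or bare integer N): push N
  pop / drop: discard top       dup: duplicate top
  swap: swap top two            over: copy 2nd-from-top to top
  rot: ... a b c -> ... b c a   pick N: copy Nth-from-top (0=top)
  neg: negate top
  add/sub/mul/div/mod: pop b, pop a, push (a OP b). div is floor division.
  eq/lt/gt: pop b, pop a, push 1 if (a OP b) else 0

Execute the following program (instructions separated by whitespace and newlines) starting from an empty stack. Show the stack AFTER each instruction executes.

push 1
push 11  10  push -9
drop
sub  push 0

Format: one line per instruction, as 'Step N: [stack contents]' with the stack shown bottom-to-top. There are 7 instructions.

Step 1: [1]
Step 2: [1, 11]
Step 3: [1, 11, 10]
Step 4: [1, 11, 10, -9]
Step 5: [1, 11, 10]
Step 6: [1, 1]
Step 7: [1, 1, 0]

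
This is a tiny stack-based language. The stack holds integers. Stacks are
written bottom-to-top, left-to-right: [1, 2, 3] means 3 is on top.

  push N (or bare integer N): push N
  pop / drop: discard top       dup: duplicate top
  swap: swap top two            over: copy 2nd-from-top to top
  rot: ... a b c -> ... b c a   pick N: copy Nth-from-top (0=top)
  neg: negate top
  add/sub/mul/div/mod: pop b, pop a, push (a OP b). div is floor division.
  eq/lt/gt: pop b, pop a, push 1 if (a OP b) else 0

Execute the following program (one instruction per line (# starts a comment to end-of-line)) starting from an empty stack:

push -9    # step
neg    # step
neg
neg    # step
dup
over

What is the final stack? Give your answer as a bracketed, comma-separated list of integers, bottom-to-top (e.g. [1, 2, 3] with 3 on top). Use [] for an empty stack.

Answer: [9, 9, 9]

Derivation:
After 'push -9': [-9]
After 'neg': [9]
After 'neg': [-9]
After 'neg': [9]
After 'dup': [9, 9]
After 'over': [9, 9, 9]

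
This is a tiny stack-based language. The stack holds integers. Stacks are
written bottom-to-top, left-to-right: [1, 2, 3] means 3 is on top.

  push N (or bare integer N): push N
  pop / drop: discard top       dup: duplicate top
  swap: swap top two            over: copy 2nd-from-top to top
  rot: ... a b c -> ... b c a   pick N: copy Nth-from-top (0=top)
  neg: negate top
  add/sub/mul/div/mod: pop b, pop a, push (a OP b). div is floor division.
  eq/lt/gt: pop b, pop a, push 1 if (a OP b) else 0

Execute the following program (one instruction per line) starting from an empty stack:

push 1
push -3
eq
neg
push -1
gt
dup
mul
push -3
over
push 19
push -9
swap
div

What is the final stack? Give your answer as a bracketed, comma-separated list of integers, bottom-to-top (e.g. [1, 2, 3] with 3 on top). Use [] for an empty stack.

Answer: [1, -3, 1, -1]

Derivation:
After 'push 1': [1]
After 'push -3': [1, -3]
After 'eq': [0]
After 'neg': [0]
After 'push -1': [0, -1]
After 'gt': [1]
After 'dup': [1, 1]
After 'mul': [1]
After 'push -3': [1, -3]
After 'over': [1, -3, 1]
After 'push 19': [1, -3, 1, 19]
After 'push -9': [1, -3, 1, 19, -9]
After 'swap': [1, -3, 1, -9, 19]
After 'div': [1, -3, 1, -1]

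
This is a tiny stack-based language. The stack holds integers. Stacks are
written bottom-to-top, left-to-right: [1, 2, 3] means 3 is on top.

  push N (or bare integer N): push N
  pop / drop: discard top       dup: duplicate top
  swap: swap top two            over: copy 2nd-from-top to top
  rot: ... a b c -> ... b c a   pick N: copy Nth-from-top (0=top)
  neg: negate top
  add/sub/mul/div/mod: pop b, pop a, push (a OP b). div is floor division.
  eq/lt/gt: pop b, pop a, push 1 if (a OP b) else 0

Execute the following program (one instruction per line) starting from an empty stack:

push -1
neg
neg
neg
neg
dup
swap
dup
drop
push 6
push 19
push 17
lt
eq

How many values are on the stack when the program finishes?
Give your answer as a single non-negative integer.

After 'push -1': stack = [-1] (depth 1)
After 'neg': stack = [1] (depth 1)
After 'neg': stack = [-1] (depth 1)
After 'neg': stack = [1] (depth 1)
After 'neg': stack = [-1] (depth 1)
After 'dup': stack = [-1, -1] (depth 2)
After 'swap': stack = [-1, -1] (depth 2)
After 'dup': stack = [-1, -1, -1] (depth 3)
After 'drop': stack = [-1, -1] (depth 2)
After 'push 6': stack = [-1, -1, 6] (depth 3)
After 'push 19': stack = [-1, -1, 6, 19] (depth 4)
After 'push 17': stack = [-1, -1, 6, 19, 17] (depth 5)
After 'lt': stack = [-1, -1, 6, 0] (depth 4)
After 'eq': stack = [-1, -1, 0] (depth 3)

Answer: 3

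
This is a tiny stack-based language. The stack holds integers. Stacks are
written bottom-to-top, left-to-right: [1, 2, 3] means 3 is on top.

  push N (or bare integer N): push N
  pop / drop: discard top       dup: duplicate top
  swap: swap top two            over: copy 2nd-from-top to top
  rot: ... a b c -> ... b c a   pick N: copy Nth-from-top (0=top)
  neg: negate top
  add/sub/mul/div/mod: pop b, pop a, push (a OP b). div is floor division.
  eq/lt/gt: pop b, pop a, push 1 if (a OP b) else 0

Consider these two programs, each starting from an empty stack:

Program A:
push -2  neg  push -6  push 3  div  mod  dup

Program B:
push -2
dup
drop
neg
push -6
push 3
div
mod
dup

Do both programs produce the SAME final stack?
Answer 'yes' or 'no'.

Program A trace:
  After 'push -2': [-2]
  After 'neg': [2]
  After 'push -6': [2, -6]
  After 'push 3': [2, -6, 3]
  After 'div': [2, -2]
  After 'mod': [0]
  After 'dup': [0, 0]
Program A final stack: [0, 0]

Program B trace:
  After 'push -2': [-2]
  After 'dup': [-2, -2]
  After 'drop': [-2]
  After 'neg': [2]
  After 'push -6': [2, -6]
  After 'push 3': [2, -6, 3]
  After 'div': [2, -2]
  After 'mod': [0]
  After 'dup': [0, 0]
Program B final stack: [0, 0]
Same: yes

Answer: yes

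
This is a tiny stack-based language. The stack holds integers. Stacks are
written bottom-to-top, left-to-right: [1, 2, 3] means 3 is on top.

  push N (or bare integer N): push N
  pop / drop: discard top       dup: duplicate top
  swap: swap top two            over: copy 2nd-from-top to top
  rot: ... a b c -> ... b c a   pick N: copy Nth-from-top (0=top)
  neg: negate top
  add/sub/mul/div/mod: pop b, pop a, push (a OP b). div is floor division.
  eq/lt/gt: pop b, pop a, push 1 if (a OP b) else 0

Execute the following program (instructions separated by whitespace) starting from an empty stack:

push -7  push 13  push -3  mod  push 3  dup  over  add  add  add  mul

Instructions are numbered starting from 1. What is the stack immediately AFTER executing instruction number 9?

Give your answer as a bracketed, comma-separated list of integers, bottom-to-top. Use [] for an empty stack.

Answer: [-7, -2, 9]

Derivation:
Step 1 ('push -7'): [-7]
Step 2 ('push 13'): [-7, 13]
Step 3 ('push -3'): [-7, 13, -3]
Step 4 ('mod'): [-7, -2]
Step 5 ('push 3'): [-7, -2, 3]
Step 6 ('dup'): [-7, -2, 3, 3]
Step 7 ('over'): [-7, -2, 3, 3, 3]
Step 8 ('add'): [-7, -2, 3, 6]
Step 9 ('add'): [-7, -2, 9]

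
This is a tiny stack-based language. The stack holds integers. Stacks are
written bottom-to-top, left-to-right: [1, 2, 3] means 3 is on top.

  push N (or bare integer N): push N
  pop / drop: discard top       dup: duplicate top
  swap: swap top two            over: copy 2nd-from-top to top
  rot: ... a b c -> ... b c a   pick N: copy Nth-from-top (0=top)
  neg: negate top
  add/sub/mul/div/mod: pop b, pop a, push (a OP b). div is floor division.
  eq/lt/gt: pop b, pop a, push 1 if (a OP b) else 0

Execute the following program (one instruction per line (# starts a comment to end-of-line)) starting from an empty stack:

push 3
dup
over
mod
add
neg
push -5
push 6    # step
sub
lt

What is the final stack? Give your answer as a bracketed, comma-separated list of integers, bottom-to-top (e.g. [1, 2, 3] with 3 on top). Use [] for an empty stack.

After 'push 3': [3]
After 'dup': [3, 3]
After 'over': [3, 3, 3]
After 'mod': [3, 0]
After 'add': [3]
After 'neg': [-3]
After 'push -5': [-3, -5]
After 'push 6': [-3, -5, 6]
After 'sub': [-3, -11]
After 'lt': [0]

Answer: [0]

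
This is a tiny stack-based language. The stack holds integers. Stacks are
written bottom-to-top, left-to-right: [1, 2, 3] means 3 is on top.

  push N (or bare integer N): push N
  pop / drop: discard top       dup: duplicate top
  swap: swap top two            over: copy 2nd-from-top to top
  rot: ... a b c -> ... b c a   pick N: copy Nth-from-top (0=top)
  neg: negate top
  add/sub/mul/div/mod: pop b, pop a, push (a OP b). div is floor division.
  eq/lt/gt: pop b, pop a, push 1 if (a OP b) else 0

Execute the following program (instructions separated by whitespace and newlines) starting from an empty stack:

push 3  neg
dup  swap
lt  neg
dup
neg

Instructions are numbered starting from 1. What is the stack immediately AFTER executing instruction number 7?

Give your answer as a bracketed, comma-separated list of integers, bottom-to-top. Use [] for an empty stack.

Answer: [0, 0]

Derivation:
Step 1 ('push 3'): [3]
Step 2 ('neg'): [-3]
Step 3 ('dup'): [-3, -3]
Step 4 ('swap'): [-3, -3]
Step 5 ('lt'): [0]
Step 6 ('neg'): [0]
Step 7 ('dup'): [0, 0]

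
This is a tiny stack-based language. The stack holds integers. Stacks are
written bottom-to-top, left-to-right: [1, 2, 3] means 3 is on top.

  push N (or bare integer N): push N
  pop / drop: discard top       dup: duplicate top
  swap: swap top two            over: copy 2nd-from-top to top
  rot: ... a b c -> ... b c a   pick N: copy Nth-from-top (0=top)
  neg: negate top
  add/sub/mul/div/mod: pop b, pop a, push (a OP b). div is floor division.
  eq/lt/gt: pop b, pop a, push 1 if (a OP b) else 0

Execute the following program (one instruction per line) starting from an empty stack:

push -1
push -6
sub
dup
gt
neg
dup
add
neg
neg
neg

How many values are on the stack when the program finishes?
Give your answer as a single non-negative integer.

After 'push -1': stack = [-1] (depth 1)
After 'push -6': stack = [-1, -6] (depth 2)
After 'sub': stack = [5] (depth 1)
After 'dup': stack = [5, 5] (depth 2)
After 'gt': stack = [0] (depth 1)
After 'neg': stack = [0] (depth 1)
After 'dup': stack = [0, 0] (depth 2)
After 'add': stack = [0] (depth 1)
After 'neg': stack = [0] (depth 1)
After 'neg': stack = [0] (depth 1)
After 'neg': stack = [0] (depth 1)

Answer: 1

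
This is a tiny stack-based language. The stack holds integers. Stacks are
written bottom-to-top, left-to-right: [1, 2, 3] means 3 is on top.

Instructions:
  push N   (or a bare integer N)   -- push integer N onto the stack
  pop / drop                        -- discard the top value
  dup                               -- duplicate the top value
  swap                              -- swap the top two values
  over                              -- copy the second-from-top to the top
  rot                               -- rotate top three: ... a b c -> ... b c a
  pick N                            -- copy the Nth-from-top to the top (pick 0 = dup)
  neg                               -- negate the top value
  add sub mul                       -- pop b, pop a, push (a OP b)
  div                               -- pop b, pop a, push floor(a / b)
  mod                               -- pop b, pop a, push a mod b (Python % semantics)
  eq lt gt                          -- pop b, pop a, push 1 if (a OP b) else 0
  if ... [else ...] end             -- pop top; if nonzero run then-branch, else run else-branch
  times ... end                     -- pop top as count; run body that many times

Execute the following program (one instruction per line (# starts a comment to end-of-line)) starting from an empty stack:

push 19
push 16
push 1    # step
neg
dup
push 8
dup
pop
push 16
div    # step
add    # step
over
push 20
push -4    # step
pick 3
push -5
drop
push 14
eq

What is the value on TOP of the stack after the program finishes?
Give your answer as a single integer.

After 'push 19': [19]
After 'push 16': [19, 16]
After 'push 1': [19, 16, 1]
After 'neg': [19, 16, -1]
After 'dup': [19, 16, -1, -1]
After 'push 8': [19, 16, -1, -1, 8]
After 'dup': [19, 16, -1, -1, 8, 8]
After 'pop': [19, 16, -1, -1, 8]
After 'push 16': [19, 16, -1, -1, 8, 16]
After 'div': [19, 16, -1, -1, 0]
After 'add': [19, 16, -1, -1]
After 'over': [19, 16, -1, -1, -1]
After 'push 20': [19, 16, -1, -1, -1, 20]
After 'push -4': [19, 16, -1, -1, -1, 20, -4]
After 'pick 3': [19, 16, -1, -1, -1, 20, -4, -1]
After 'push -5': [19, 16, -1, -1, -1, 20, -4, -1, -5]
After 'drop': [19, 16, -1, -1, -1, 20, -4, -1]
After 'push 14': [19, 16, -1, -1, -1, 20, -4, -1, 14]
After 'eq': [19, 16, -1, -1, -1, 20, -4, 0]

Answer: 0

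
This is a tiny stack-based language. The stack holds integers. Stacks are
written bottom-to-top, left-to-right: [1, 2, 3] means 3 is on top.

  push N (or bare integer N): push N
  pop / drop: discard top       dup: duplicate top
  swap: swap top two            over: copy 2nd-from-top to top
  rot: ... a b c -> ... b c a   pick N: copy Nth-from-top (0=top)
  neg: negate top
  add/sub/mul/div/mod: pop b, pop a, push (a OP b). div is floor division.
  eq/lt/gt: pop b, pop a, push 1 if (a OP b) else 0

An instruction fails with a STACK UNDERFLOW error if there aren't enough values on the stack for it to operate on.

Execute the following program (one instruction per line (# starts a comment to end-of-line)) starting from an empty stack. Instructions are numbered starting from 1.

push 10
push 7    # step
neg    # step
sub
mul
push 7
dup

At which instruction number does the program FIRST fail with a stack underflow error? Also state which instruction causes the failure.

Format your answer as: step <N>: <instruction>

Step 1 ('push 10'): stack = [10], depth = 1
Step 2 ('push 7'): stack = [10, 7], depth = 2
Step 3 ('neg'): stack = [10, -7], depth = 2
Step 4 ('sub'): stack = [17], depth = 1
Step 5 ('mul'): needs 2 value(s) but depth is 1 — STACK UNDERFLOW

Answer: step 5: mul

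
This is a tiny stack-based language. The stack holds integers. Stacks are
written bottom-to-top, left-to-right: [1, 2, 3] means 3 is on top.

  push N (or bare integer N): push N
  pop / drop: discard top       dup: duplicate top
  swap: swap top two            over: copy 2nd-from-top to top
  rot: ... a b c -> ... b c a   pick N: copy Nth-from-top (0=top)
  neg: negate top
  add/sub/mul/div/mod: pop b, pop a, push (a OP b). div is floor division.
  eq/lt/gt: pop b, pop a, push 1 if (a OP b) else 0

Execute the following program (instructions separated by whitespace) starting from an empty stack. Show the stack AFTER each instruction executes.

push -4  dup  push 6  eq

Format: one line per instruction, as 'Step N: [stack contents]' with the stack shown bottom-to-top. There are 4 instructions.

Step 1: [-4]
Step 2: [-4, -4]
Step 3: [-4, -4, 6]
Step 4: [-4, 0]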